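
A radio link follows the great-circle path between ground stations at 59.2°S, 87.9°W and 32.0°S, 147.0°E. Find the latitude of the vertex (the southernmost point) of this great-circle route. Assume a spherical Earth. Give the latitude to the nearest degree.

≈ 69°S

The great circle lies in the plane with unit normal n̂ = (p₁ × p₂)/|p₁ × p₂|.
Here n̂_z ≈ -0.363; the vertex latitude is φ_max = arccos|n̂_z| ≈ 68.7°.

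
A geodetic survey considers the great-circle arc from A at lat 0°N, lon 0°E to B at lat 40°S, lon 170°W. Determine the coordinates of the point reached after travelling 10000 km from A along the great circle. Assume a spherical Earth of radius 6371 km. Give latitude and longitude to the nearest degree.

Write both endpoints as unit vectors p₁, p₂ with components (cos φ cos λ, cos φ sin λ, sin φ).
The central angle between the endpoints is δ = arccos(p₁·p₂) ≈ 2.426 rad (139.0°). The total great-circle distance is δ·R ≈ 2.426 × 6371 ≈ 15453 km, so the target fraction is f = 10000/15453 ≈ 0.647.
Interpolate at f ≈ 0.647 with slerp weights a = sin((1−f)δ)/sin δ ≈ 1.150, b = sin(fδ)/sin δ ≈ 1.523.
p = a·p₁ + b·p₂ ≈ (0.001, -0.203, -0.979); φ = arcsin(p_z) ≈ -78.31°, λ = atan2(p_y, p_x) ≈ -89.67°.

≈ lat 78°S, lon 90°W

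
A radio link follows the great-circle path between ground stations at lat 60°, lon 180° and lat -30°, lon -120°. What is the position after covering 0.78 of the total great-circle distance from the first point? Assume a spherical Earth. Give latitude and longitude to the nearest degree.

≈ lat -9°, lon -130°

From cos δ = sin φ₁ sin φ₂ + cos φ₁ cos φ₂ cos Δλ, the central angle is δ ≈ 1.789 rad (102.5°).
Interpolate at f = 0.78 with slerp weights a = sin((1−f)δ)/sin δ ≈ 0.393, b = sin(fδ)/sin δ ≈ 1.009.
p = a·p₁ + b·p₂ ≈ (-0.633, -0.756, -0.164); φ = arcsin(p_z) ≈ -9.45°, λ = atan2(p_y, p_x) ≈ -129.93°.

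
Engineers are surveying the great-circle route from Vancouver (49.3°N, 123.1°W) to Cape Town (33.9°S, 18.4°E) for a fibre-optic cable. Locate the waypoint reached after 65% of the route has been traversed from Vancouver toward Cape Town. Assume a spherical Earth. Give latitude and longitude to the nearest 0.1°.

≈ 4.4°N, 18.5°W

Write both endpoints as unit vectors p₁, p₂ with components (cos φ cos λ, cos φ sin λ, sin φ).
The central angle between the endpoints is δ = arccos(p₁·p₂) ≈ 2.580 rad (147.8°).
Interpolate at f = 0.65 with slerp weights a = sin((1−f)δ)/sin δ ≈ 1.475, b = sin(fδ)/sin δ ≈ 1.867.
p = a·p₁ + b·p₂ ≈ (0.946, -0.316, 0.076); φ = arcsin(p_z) ≈ 4.38°, λ = atan2(p_y, p_x) ≈ -18.49°.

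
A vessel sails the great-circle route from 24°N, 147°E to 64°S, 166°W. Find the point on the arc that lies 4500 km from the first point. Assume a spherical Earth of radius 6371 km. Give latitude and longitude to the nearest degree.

The haversine formula gives a central angle δ ≈ 1.663 rad (95.3°) between the endpoints. The total great-circle distance is δ·R ≈ 1.663 × 6371 ≈ 10597 km, so the target fraction is f = 4500/10597 ≈ 0.425.
Interpolate at f ≈ 0.425 with slerp weights a = sin((1−f)δ)/sin δ ≈ 0.821, b = sin(fδ)/sin δ ≈ 0.652.
p = a·p₁ + b·p₂ ≈ (-0.906, 0.339, -0.252); φ = arcsin(p_z) ≈ -14.59°, λ = atan2(p_y, p_x) ≈ 159.47°.

≈ 15°S, 159°E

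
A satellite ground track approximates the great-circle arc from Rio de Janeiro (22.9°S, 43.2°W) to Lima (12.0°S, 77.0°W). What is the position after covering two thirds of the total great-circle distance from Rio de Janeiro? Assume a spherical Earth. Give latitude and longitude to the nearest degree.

≈ (16°S, 66°W)

From cos δ = sin φ₁ sin φ₂ + cos φ₁ cos φ₂ cos Δλ, the central angle is δ ≈ 0.592 rad (33.9°).
Interpolate at f = 2/3 with slerp weights a = sin((1−f)δ)/sin δ ≈ 0.351, b = sin(fδ)/sin δ ≈ 0.689.
p = a·p₁ + b·p₂ ≈ (0.388, -0.878, -0.280); φ = arcsin(p_z) ≈ -16.26°, λ = atan2(p_y, p_x) ≈ -66.19°.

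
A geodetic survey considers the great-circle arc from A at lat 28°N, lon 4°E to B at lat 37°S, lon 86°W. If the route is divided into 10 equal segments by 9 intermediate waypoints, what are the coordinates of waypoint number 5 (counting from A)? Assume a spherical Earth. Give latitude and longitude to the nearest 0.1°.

The haversine formula gives a central angle δ ≈ 1.857 rad (106.4°) between the endpoints.
Interpolate at f = 5/10 with slerp weights a = sin((1−f)δ)/sin δ ≈ 0.835, b = sin(fδ)/sin δ ≈ 0.835.
p = a·p₁ + b·p₂ ≈ (0.782, -0.614, -0.110); φ = arcsin(p_z) ≈ -6.34°, λ = atan2(p_y, p_x) ≈ -38.13°.

≈ lat 6.3°S, lon 38.1°W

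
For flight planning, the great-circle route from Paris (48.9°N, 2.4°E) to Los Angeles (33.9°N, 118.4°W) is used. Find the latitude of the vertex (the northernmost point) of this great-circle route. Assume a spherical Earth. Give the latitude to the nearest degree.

≈ 62°N

The great circle lies in the plane with unit normal n̂ = (p₁ × p₂)/|p₁ × p₂|.
Here n̂_z ≈ -0.473; the vertex latitude is φ_max = arccos|n̂_z| ≈ 61.7°.
Check via Clairaut: cos φ_max = |cos φ₁| · sin C = cos(48.9°)·sin(46.1°) ≈ 0.473, again giving ≈ 61.7°.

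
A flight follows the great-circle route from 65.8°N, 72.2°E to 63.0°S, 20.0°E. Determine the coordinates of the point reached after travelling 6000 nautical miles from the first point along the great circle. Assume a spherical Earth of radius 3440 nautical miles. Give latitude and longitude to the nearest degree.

≈ 30°S, 37°E

Write both endpoints as unit vectors p₁, p₂ with components (cos φ cos λ, cos φ sin λ, sin φ).
The central angle between the endpoints is δ = arccos(p₁·p₂) ≈ 2.344 rad (134.3°). The total great-circle distance is δ·R ≈ 2.344 × 3440 ≈ 8064 nmi, so the target fraction is f = 6000/8064 ≈ 0.744.
Interpolate at f ≈ 0.744 with slerp weights a = sin((1−f)δ)/sin δ ≈ 0.789, b = sin(fδ)/sin δ ≈ 1.377.
p = a·p₁ + b·p₂ ≈ (0.686, 0.522, -0.507); φ = arcsin(p_z) ≈ -30.45°, λ = atan2(p_y, p_x) ≈ 37.25°.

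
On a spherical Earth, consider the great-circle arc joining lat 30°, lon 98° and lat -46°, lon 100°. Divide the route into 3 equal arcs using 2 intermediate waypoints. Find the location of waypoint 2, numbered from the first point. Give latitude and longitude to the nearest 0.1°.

≈ lat -20.7°, lon 99.2°

Convert each endpoint to a unit vector on the sphere (x = cos φ cos λ, y = cos φ sin λ, z = sin φ).
The central angle between the endpoints is δ = arccos(p₁·p₂) ≈ 1.327 rad (76.0°).
Interpolate at f = 2/3 with slerp weights a = sin((1−f)δ)/sin δ ≈ 0.441, b = sin(fδ)/sin δ ≈ 0.797.
p = a·p₁ + b·p₂ ≈ (-0.149, 0.924, -0.353); φ = arcsin(p_z) ≈ -20.67°, λ = atan2(p_y, p_x) ≈ 99.18°.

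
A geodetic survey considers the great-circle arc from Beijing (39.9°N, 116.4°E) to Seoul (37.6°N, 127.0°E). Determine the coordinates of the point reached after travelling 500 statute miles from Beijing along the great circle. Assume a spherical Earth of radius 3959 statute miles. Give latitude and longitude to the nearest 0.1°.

≈ 38.0°N, 125.4°E

Convert each endpoint to a unit vector on the sphere (x = cos φ cos λ, y = cos φ sin λ, z = sin φ).
The central angle between the endpoints is δ = arccos(p₁·p₂) ≈ 0.150 rad (8.6°). The total great-circle distance is δ·R ≈ 0.150 × 3959 ≈ 592 mi, so the target fraction is f = 500/592 ≈ 0.844.
Interpolate at f ≈ 0.844 with slerp weights a = sin((1−f)δ)/sin δ ≈ 0.157, b = sin(fδ)/sin δ ≈ 0.845.
p = a·p₁ + b·p₂ ≈ (-0.456, 0.642, 0.616); φ = arcsin(p_z) ≈ 38.02°, λ = atan2(p_y, p_x) ≈ 125.39°.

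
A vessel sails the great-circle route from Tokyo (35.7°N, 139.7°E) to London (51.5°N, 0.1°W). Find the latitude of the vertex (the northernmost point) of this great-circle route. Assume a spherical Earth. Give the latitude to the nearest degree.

≈ 71°N

The great circle lies in the plane with unit normal n̂ = (p₁ × p₂)/|p₁ × p₂|.
Here n̂_z ≈ -0.327; the vertex latitude is φ_max = arccos|n̂_z| ≈ 70.9°.
Check via Clairaut: cos φ_max = |cos φ₁| · sin C = cos(35.7°)·sin(23.8°) ≈ 0.327, again giving ≈ 70.9°.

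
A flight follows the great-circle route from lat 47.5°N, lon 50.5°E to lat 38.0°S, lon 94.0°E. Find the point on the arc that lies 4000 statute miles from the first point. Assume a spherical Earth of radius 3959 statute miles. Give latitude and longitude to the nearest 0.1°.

From cos δ = sin φ₁ sin φ₂ + cos φ₁ cos φ₂ cos Δλ, the central angle is δ ≈ 1.639 rad (93.9°). The total great-circle distance is δ·R ≈ 1.639 × 3959 ≈ 6487 mi, so the target fraction is f = 4000/6487 ≈ 0.617.
Interpolate at f ≈ 0.617 with slerp weights a = sin((1−f)δ)/sin δ ≈ 0.589, b = sin(fδ)/sin δ ≈ 0.849.
p = a·p₁ + b·p₂ ≈ (0.206, 0.974, -0.088); φ = arcsin(p_z) ≈ -5.07°, λ = atan2(p_y, p_x) ≈ 78.04°.

≈ lat 5.1°S, lon 78.0°E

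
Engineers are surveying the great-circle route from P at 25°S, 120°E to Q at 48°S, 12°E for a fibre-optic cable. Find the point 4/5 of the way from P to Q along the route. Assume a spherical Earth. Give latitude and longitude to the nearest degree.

Convert each endpoint to a unit vector on the sphere (x = cos φ cos λ, y = cos φ sin λ, z = sin φ).
The central angle between the endpoints is δ = arccos(p₁·p₂) ≈ 1.444 rad (82.7°).
Interpolate at f = 4/5 with slerp weights a = sin((1−f)δ)/sin δ ≈ 0.287, b = sin(fδ)/sin δ ≈ 0.922.
p = a·p₁ + b·p₂ ≈ (0.474, 0.354, -0.807); φ = arcsin(p_z) ≈ -53.77°, λ = atan2(p_y, p_x) ≈ 36.75°.

≈ 54°S, 37°E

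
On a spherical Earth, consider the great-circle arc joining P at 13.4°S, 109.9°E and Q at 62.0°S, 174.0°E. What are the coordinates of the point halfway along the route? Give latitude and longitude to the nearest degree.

Write both endpoints as unit vectors p₁, p₂ with components (cos φ cos λ, cos φ sin λ, sin φ).
The central angle between the endpoints is δ = arccos(p₁·p₂) ≈ 1.155 rad (66.2°).
Interpolate at f = 1/2 with slerp weights a = sin((1−f)δ)/sin δ ≈ 0.597, b = sin(fδ)/sin δ ≈ 0.597.
p = a·p₁ + b·p₂ ≈ (-0.476, 0.575, -0.665); φ = arcsin(p_z) ≈ -41.70°, λ = atan2(p_y, p_x) ≈ 129.63°.

≈ 42°S, 130°E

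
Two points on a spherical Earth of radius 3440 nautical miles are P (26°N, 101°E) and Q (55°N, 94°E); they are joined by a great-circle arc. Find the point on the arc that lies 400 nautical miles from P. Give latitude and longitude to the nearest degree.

≈ (33°N, 100°E)

Write both endpoints as unit vectors p₁, p₂ with components (cos φ cos λ, cos φ sin λ, sin φ).
The central angle between the endpoints is δ = arccos(p₁·p₂) ≈ 0.514 rad (29.5°). The total great-circle distance is δ·R ≈ 0.514 × 3440 ≈ 1768 nmi, so the target fraction is f = 400/1768 ≈ 0.226.
Interpolate at f ≈ 0.226 with slerp weights a = sin((1−f)δ)/sin δ ≈ 0.788, b = sin(fδ)/sin δ ≈ 0.236.
p = a·p₁ + b·p₂ ≈ (-0.145, 0.830, 0.539); φ = arcsin(p_z) ≈ 32.59°, λ = atan2(p_y, p_x) ≈ 99.88°.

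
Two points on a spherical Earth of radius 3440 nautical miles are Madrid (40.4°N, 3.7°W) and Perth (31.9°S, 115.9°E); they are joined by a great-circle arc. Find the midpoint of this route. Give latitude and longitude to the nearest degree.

Write both endpoints as unit vectors p₁, p₂ with components (cos φ cos λ, cos φ sin λ, sin φ).
The central angle between the endpoints is δ = arccos(p₁·p₂) ≈ 2.294 rad (131.4°).
Interpolate at f = 1/2 with slerp weights a = sin((1−f)δ)/sin δ ≈ 1.216, b = sin(fδ)/sin δ ≈ 1.216.
p = a·p₁ + b·p₂ ≈ (0.473, 0.869, 0.146); φ = arcsin(p_z) ≈ 8.37°, λ = atan2(p_y, p_x) ≈ 61.43°.

≈ (8°N, 61°E)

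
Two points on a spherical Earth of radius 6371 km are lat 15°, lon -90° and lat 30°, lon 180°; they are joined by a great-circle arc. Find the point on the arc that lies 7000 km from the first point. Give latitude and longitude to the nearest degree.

Write both endpoints as unit vectors p₁, p₂ with components (cos φ cos λ, cos φ sin λ, sin φ).
The central angle between the endpoints is δ = arccos(p₁·p₂) ≈ 1.441 rad (82.6°). The total great-circle distance is δ·R ≈ 1.441 × 6371 ≈ 9181 km, so the target fraction is f = 7000/9181 ≈ 0.762.
Interpolate at f ≈ 0.762 with slerp weights a = sin((1−f)δ)/sin δ ≈ 0.338, b = sin(fδ)/sin δ ≈ 0.898.
p = a·p₁ + b·p₂ ≈ (-0.778, -0.327, 0.537); φ = arcsin(p_z) ≈ 32.46°, λ = atan2(p_y, p_x) ≈ -157.20°.

≈ lat 32°, lon -157°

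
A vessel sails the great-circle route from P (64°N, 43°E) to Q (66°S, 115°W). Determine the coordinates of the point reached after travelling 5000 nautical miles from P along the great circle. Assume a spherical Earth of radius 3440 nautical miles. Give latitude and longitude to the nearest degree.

≈ (3°S, 24°W)

From cos δ = sin φ₁ sin φ₂ + cos φ₁ cos φ₂ cos Δλ, the central angle is δ ≈ 2.977 rad (170.5°). The total great-circle distance is δ·R ≈ 2.977 × 3440 ≈ 10239 nmi, so the target fraction is f = 5000/10239 ≈ 0.488.
Interpolate at f ≈ 0.488 with slerp weights a = sin((1−f)δ)/sin δ ≈ 6.079, b = sin(fδ)/sin δ ≈ 6.044.
p = a·p₁ + b·p₂ ≈ (0.910, -0.411, -0.058); φ = arcsin(p_z) ≈ -3.31°, λ = atan2(p_y, p_x) ≈ -24.29°.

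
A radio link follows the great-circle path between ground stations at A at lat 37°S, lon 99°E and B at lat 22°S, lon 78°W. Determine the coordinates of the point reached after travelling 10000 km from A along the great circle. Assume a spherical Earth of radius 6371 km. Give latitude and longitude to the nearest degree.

≈ lat 53°S, lon 76°W

The haversine formula gives a central angle δ ≈ 2.111 rad (120.9°) between the endpoints. The total great-circle distance is δ·R ≈ 2.111 × 6371 ≈ 13447 km, so the target fraction is f = 10000/13447 ≈ 0.744.
Interpolate at f ≈ 0.744 with slerp weights a = sin((1−f)δ)/sin δ ≈ 0.600, b = sin(fδ)/sin δ ≈ 1.166.
p = a·p₁ + b·p₂ ≈ (0.150, -0.584, -0.798); φ = arcsin(p_z) ≈ -52.95°, λ = atan2(p_y, p_x) ≈ -75.61°.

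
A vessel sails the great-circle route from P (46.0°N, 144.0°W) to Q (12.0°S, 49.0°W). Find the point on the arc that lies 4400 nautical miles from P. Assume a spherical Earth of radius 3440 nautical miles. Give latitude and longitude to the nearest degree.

≈ (9°N, 69°W)

Convert each endpoint to a unit vector on the sphere (x = cos φ cos λ, y = cos φ sin λ, z = sin φ).
The central angle between the endpoints is δ = arccos(p₁·p₂) ≈ 1.781 rad (102.1°). The total great-circle distance is δ·R ≈ 1.781 × 3440 ≈ 6127 nmi, so the target fraction is f = 4400/6127 ≈ 0.718.
Interpolate at f ≈ 0.718 with slerp weights a = sin((1−f)δ)/sin δ ≈ 0.492, b = sin(fδ)/sin δ ≈ 0.979.
p = a·p₁ + b·p₂ ≈ (0.352, -0.924, 0.150); φ = arcsin(p_z) ≈ 8.65°, λ = atan2(p_y, p_x) ≈ -69.15°.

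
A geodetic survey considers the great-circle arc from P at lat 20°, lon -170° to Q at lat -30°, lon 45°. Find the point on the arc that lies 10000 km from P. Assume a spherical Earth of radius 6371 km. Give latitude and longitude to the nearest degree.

≈ lat -23°, lon 109°

From cos δ = sin φ₁ sin φ₂ + cos φ₁ cos φ₂ cos Δλ, the central angle is δ ≈ 2.564 rad (146.9°). The total great-circle distance is δ·R ≈ 2.564 × 6371 ≈ 16334 km, so the target fraction is f = 10000/16334 ≈ 0.612.
Interpolate at f ≈ 0.612 with slerp weights a = sin((1−f)δ)/sin δ ≈ 1.535, b = sin(fδ)/sin δ ≈ 1.831.
p = a·p₁ + b·p₂ ≈ (-0.299, 0.871, -0.390); φ = arcsin(p_z) ≈ -22.98°, λ = atan2(p_y, p_x) ≈ 108.96°.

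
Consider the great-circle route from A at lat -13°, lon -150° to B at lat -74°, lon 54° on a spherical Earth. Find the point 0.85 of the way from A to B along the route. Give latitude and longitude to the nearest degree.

Write both endpoints as unit vectors p₁, p₂ with components (cos φ cos λ, cos φ sin λ, sin φ).
The central angle between the endpoints is δ = arccos(p₁·p₂) ≈ 1.600 rad (91.7°).
Interpolate at f = 0.85 with slerp weights a = sin((1−f)δ)/sin δ ≈ 0.238, b = sin(fδ)/sin δ ≈ 0.978.
p = a·p₁ + b·p₂ ≈ (-0.042, 0.102, -0.994); φ = arcsin(p_z) ≈ -83.65°, λ = atan2(p_y, p_x) ≈ 112.40°.

≈ lat -84°, lon 112°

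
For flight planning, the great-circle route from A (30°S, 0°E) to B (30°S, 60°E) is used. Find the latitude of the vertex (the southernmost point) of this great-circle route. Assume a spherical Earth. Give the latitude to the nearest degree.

The great circle lies in the plane with unit normal n̂ = (p₁ × p₂)/|p₁ × p₂|.
Here n̂_z ≈ +0.832; the vertex latitude is φ_max = arccos|n̂_z| ≈ 33.7°.
Check via Clairaut: cos φ_max = |cos φ₁| · sin C = cos(30.0°)·sin(106.1°) ≈ 0.832, again giving ≈ 33.7°.

≈ 34°S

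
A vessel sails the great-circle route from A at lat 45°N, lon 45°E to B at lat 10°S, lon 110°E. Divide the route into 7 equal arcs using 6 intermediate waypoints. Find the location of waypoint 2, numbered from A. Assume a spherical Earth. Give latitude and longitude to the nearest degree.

≈ lat 32°N, lon 70°E

Write both endpoints as unit vectors p₁, p₂ with components (cos φ cos λ, cos φ sin λ, sin φ).
The central angle between the endpoints is δ = arccos(p₁·p₂) ≈ 1.398 rad (80.1°).
Interpolate at f = 2/7 with slerp weights a = sin((1−f)δ)/sin δ ≈ 0.854, b = sin(fδ)/sin δ ≈ 0.395.
p = a·p₁ + b·p₂ ≈ (0.294, 0.792, 0.535); φ = arcsin(p_z) ≈ 32.34°, λ = atan2(p_y, p_x) ≈ 69.65°.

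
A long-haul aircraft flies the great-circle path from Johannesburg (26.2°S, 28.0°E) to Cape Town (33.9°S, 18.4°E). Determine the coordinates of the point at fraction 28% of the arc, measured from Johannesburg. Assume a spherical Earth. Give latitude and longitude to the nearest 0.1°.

≈ 28.4°S, 25.5°E

From cos δ = sin φ₁ sin φ₂ + cos φ₁ cos φ₂ cos Δλ, the central angle is δ ≈ 0.198 rad (11.3°).
Interpolate at f = 0.28 with slerp weights a = sin((1−f)δ)/sin δ ≈ 0.722, b = sin(fδ)/sin δ ≈ 0.282.
p = a·p₁ + b·p₂ ≈ (0.794, 0.378, -0.476); φ = arcsin(p_z) ≈ -28.42°, λ = atan2(p_y, p_x) ≈ 25.46°.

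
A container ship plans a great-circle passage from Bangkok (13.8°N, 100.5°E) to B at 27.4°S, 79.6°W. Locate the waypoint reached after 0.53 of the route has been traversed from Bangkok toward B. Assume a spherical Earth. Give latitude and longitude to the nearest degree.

Convert each endpoint to a unit vector on the sphere (x = cos φ cos λ, y = cos φ sin λ, z = sin φ).
The central angle between the endpoints is δ = arccos(p₁·p₂) ≈ 2.904 rad (166.4°).
Interpolate at f = 0.53 with slerp weights a = sin((1−f)δ)/sin δ ≈ 4.163, b = sin(fδ)/sin δ ≈ 4.251.
p = a·p₁ + b·p₂ ≈ (-0.056, 0.263, -0.963); φ = arcsin(p_z) ≈ -74.39°, λ = atan2(p_y, p_x) ≈ 101.90°.

≈ 74°S, 102°E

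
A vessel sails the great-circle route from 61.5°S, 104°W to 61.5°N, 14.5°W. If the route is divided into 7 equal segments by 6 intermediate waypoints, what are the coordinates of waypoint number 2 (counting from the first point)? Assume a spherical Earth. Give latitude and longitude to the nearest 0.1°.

≈ 27.9°S, 70.9°W

Convert each endpoint to a unit vector on the sphere (x = cos φ cos λ, y = cos φ sin λ, z = sin φ).
The central angle between the endpoints is δ = arccos(p₁·p₂) ≈ 2.450 rad (140.4°).
Interpolate at f = 2/7 with slerp weights a = sin((1−f)δ)/sin δ ≈ 1.543, b = sin(fδ)/sin δ ≈ 1.010.
p = a·p₁ + b·p₂ ≈ (0.289, -0.835, -0.468); φ = arcsin(p_z) ≈ -27.92°, λ = atan2(p_y, p_x) ≈ -70.94°.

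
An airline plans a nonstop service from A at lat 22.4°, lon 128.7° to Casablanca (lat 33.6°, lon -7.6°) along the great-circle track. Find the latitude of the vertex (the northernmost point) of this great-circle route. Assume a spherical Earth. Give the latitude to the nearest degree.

≈ 55°

The great circle lies in the plane with unit normal n̂ = (p₁ × p₂)/|p₁ × p₂|.
Here n̂_z ≈ -0.567; the vertex latitude is φ_max = arccos|n̂_z| ≈ 55.5°.
Check via Clairaut: cos φ_max = |cos φ₁| · sin C = cos(22.4°)·sin(37.8°) ≈ 0.567, again giving ≈ 55.5°.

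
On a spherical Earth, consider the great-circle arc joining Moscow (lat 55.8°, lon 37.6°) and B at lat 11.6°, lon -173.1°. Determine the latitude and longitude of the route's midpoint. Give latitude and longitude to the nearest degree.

≈ lat 61°, lon 157°

Write both endpoints as unit vectors p₁, p₂ with components (cos φ cos λ, cos φ sin λ, sin φ).
The central angle between the endpoints is δ = arccos(p₁·p₂) ≈ 1.883 rad (107.9°).
Interpolate at f = 1/2 with slerp weights a = sin((1−f)δ)/sin δ ≈ 0.849, b = sin(fδ)/sin δ ≈ 0.849.
p = a·p₁ + b·p₂ ≈ (-0.448, 0.191, 0.873); φ = arcsin(p_z) ≈ 60.86°, λ = atan2(p_y, p_x) ≈ 156.86°.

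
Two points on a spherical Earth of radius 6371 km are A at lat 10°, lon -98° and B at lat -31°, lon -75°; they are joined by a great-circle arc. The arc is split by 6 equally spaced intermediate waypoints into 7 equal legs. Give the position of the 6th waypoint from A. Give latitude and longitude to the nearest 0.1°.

≈ lat -25.3°, lon -78.9°

From cos δ = sin φ₁ sin φ₂ + cos φ₁ cos φ₂ cos Δλ, the central angle is δ ≈ 0.813 rad (46.6°).
Interpolate at f = 6/7 with slerp weights a = sin((1−f)δ)/sin δ ≈ 0.160, b = sin(fδ)/sin δ ≈ 0.884.
p = a·p₁ + b·p₂ ≈ (0.174, -0.887, -0.427); φ = arcsin(p_z) ≈ -25.30°, λ = atan2(p_y, p_x) ≈ -78.89°.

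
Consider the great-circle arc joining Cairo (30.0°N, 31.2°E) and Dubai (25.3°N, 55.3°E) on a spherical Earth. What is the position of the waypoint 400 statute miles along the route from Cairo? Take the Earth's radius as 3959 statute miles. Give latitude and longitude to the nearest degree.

Convert each endpoint to a unit vector on the sphere (x = cos φ cos λ, y = cos φ sin λ, z = sin φ).
The central angle between the endpoints is δ = arccos(p₁·p₂) ≈ 0.381 rad (21.8°). The total great-circle distance is δ·R ≈ 0.381 × 3959 ≈ 1507 mi, so the target fraction is f = 400/1507 ≈ 0.265.
Interpolate at f ≈ 0.265 with slerp weights a = sin((1−f)δ)/sin δ ≈ 0.743, b = sin(fδ)/sin δ ≈ 0.271.
p = a·p₁ + b·p₂ ≈ (0.690, 0.535, 0.487); φ = arcsin(p_z) ≈ 29.17°, λ = atan2(p_y, p_x) ≈ 37.79°.

≈ (29°N, 38°E)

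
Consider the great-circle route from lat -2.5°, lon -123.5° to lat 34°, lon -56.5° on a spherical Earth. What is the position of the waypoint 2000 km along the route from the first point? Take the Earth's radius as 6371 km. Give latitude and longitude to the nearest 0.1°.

≈ lat 8.3°, lon -109.0°

Convert each endpoint to a unit vector on the sphere (x = cos φ cos λ, y = cos φ sin λ, z = sin φ).
The central angle between the endpoints is δ = arccos(p₁·p₂) ≈ 1.267 rad (72.6°). The total great-circle distance is δ·R ≈ 1.267 × 6371 ≈ 8071 km, so the target fraction is f = 2000/8071 ≈ 0.248.
Interpolate at f ≈ 0.248 with slerp weights a = sin((1−f)δ)/sin δ ≈ 0.854, b = sin(fδ)/sin δ ≈ 0.324.
p = a·p₁ + b·p₂ ≈ (-0.323, -0.935, 0.144); φ = arcsin(p_z) ≈ 8.26°, λ = atan2(p_y, p_x) ≈ -109.05°.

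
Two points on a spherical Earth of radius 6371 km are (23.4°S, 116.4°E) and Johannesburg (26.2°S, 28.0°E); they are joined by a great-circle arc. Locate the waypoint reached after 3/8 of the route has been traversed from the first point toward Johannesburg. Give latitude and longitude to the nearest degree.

≈ (32°S, 84°E)

Write both endpoints as unit vectors p₁, p₂ with components (cos φ cos λ, cos φ sin λ, sin φ).
The central angle between the endpoints is δ = arccos(p₁·p₂) ≈ 1.371 rad (78.6°).
Interpolate at f = 3/8 with slerp weights a = sin((1−f)δ)/sin δ ≈ 0.771, b = sin(fδ)/sin δ ≈ 0.502.
p = a·p₁ + b·p₂ ≈ (0.083, 0.845, -0.528); φ = arcsin(p_z) ≈ -31.86°, λ = atan2(p_y, p_x) ≈ 84.40°.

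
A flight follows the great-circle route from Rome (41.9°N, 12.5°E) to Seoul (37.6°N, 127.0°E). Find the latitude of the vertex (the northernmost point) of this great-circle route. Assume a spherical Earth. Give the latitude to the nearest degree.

The great circle lies in the plane with unit normal n̂ = (p₁ × p₂)/|p₁ × p₂|.
Here n̂_z ≈ +0.544; the vertex latitude is φ_max = arccos|n̂_z| ≈ 57.1°.

≈ 57°N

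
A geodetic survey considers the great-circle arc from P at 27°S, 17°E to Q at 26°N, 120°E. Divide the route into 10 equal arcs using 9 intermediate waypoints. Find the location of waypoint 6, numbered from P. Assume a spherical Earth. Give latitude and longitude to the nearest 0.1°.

Write both endpoints as unit vectors p₁, p₂ with components (cos φ cos λ, cos φ sin λ, sin φ).
The central angle between the endpoints is δ = arccos(p₁·p₂) ≈ 1.960 rad (112.3°).
Interpolate at f = 6/10 with slerp weights a = sin((1−f)δ)/sin δ ≈ 0.763, b = sin(fδ)/sin δ ≈ 0.997.
p = a·p₁ + b·p₂ ≈ (0.202, 0.975, 0.091); φ = arcsin(p_z) ≈ 5.21°, λ = atan2(p_y, p_x) ≈ 78.30°.

≈ 5.2°N, 78.3°E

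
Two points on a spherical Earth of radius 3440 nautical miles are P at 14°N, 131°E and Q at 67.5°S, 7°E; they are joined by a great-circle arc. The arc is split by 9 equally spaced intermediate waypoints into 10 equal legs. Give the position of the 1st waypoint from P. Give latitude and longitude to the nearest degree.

≈ 3°N, 127°E

From cos δ = sin φ₁ sin φ₂ + cos φ₁ cos φ₂ cos Δλ, the central angle is δ ≈ 2.017 rad (115.5°).
Interpolate at f = 1/10 with slerp weights a = sin((1−f)δ)/sin δ ≈ 1.075, b = sin(fδ)/sin δ ≈ 0.222.
p = a·p₁ + b·p₂ ≈ (-0.600, 0.798, 0.055); φ = arcsin(p_z) ≈ 3.16°, λ = atan2(p_y, p_x) ≈ 126.96°.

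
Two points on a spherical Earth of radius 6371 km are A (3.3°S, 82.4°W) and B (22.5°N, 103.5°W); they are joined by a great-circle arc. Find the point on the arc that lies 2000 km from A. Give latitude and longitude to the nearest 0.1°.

The haversine formula gives a central angle δ ≈ 0.576 rad (33.0°) between the endpoints. The total great-circle distance is δ·R ≈ 0.576 × 6371 ≈ 3672 km, so the target fraction is f = 2000/3672 ≈ 0.545.
Interpolate at f ≈ 0.545 with slerp weights a = sin((1−f)δ)/sin δ ≈ 0.476, b = sin(fδ)/sin δ ≈ 0.567.
p = a·p₁ + b·p₂ ≈ (-0.059, -0.980, 0.189); φ = arcsin(p_z) ≈ 10.92°, λ = atan2(p_y, p_x) ≈ -93.47°.

≈ (10.9°N, 93.5°W)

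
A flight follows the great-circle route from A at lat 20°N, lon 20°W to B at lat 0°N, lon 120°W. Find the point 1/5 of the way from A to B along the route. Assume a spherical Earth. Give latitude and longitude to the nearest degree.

Write both endpoints as unit vectors p₁, p₂ with components (cos φ cos λ, cos φ sin λ, sin φ).
The central angle between the endpoints is δ = arccos(p₁·p₂) ≈ 1.735 rad (99.4°).
Interpolate at f = 1/5 with slerp weights a = sin((1−f)δ)/sin δ ≈ 0.997, b = sin(fδ)/sin δ ≈ 0.345.
p = a·p₁ + b·p₂ ≈ (0.708, -0.619, 0.341); φ = arcsin(p_z) ≈ 19.93°, λ = atan2(p_y, p_x) ≈ -41.16°.

≈ lat 20°N, lon 41°W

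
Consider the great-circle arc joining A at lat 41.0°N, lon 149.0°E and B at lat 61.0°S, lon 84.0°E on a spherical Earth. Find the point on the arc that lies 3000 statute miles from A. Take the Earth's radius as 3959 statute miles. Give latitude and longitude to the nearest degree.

Write both endpoints as unit vectors p₁, p₂ with components (cos φ cos λ, cos φ sin λ, sin φ).
The central angle between the endpoints is δ = arccos(p₁·p₂) ≈ 2.003 rad (114.8°). The total great-circle distance is δ·R ≈ 2.003 × 3959 ≈ 7931 mi, so the target fraction is f = 3000/7931 ≈ 0.378.
Interpolate at f ≈ 0.378 with slerp weights a = sin((1−f)δ)/sin δ ≈ 1.044, b = sin(fδ)/sin δ ≈ 0.757.
p = a·p₁ + b·p₂ ≈ (-0.637, 0.771, 0.023); φ = arcsin(p_z) ≈ 1.30°, λ = atan2(p_y, p_x) ≈ 129.57°.

≈ lat 1°N, lon 130°E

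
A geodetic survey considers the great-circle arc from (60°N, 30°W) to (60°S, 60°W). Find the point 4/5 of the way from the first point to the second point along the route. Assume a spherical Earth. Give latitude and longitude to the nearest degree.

≈ (36°S, 51°W)

The haversine formula gives a central angle δ ≈ 2.134 rad (122.2°) between the endpoints.
Interpolate at f = 4/5 with slerp weights a = sin((1−f)δ)/sin δ ≈ 0.489, b = sin(fδ)/sin δ ≈ 1.171.
p = a·p₁ + b·p₂ ≈ (0.505, -0.630, -0.591); φ = arcsin(p_z) ≈ -36.21°, λ = atan2(p_y, p_x) ≈ -51.28°.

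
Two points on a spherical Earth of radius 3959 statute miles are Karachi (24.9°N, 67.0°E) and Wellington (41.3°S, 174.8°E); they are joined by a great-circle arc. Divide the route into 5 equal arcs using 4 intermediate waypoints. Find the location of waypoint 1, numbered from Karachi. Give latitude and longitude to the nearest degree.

≈ (10°N, 87°E)

Convert each endpoint to a unit vector on the sphere (x = cos φ cos λ, y = cos φ sin λ, z = sin φ).
The central angle between the endpoints is δ = arccos(p₁·p₂) ≈ 2.079 rad (119.1°).
Interpolate at f = 1/5 with slerp weights a = sin((1−f)δ)/sin δ ≈ 1.140, b = sin(fδ)/sin δ ≈ 0.462.
p = a·p₁ + b·p₂ ≈ (0.058, 0.983, 0.175); φ = arcsin(p_z) ≈ 10.07°, λ = atan2(p_y, p_x) ≈ 86.62°.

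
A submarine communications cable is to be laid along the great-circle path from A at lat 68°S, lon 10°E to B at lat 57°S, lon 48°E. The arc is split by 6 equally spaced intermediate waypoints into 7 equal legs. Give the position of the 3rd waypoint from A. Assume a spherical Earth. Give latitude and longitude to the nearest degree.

≈ lat 65°S, lon 30°E

Write both endpoints as unit vectors p₁, p₂ with components (cos φ cos λ, cos φ sin λ, sin φ).
The central angle between the endpoints is δ = arccos(p₁·p₂) ≈ 0.353 rad (20.2°).
Interpolate at f = 3/7 with slerp weights a = sin((1−f)δ)/sin δ ≈ 0.580, b = sin(fδ)/sin δ ≈ 0.436.
p = a·p₁ + b·p₂ ≈ (0.373, 0.214, -0.903); φ = arcsin(p_z) ≈ -64.54°, λ = atan2(p_y, p_x) ≈ 29.88°.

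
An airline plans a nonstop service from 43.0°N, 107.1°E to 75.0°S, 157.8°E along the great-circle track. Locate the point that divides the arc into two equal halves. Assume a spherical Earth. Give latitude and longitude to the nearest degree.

≈ 17°S, 120°E

The haversine formula gives a central angle δ ≈ 2.140 rad (122.6°) between the endpoints.
Interpolate at f = 1/2 with slerp weights a = sin((1−f)δ)/sin δ ≈ 1.041, b = sin(fδ)/sin δ ≈ 1.041.
p = a·p₁ + b·p₂ ≈ (-0.473, 0.830, -0.296); φ = arcsin(p_z) ≈ -17.20°, λ = atan2(p_y, p_x) ≈ 119.71°.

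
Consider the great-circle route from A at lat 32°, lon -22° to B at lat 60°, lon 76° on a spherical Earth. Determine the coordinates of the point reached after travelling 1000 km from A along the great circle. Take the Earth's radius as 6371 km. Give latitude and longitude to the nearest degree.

≈ lat 39°, lon -16°

Convert each endpoint to a unit vector on the sphere (x = cos φ cos λ, y = cos φ sin λ, z = sin φ).
The central angle between the endpoints is δ = arccos(p₁·p₂) ≈ 1.159 rad (66.4°). The total great-circle distance is δ·R ≈ 1.159 × 6371 ≈ 7386 km, so the target fraction is f = 1000/7386 ≈ 0.135.
Interpolate at f ≈ 0.135 with slerp weights a = sin((1−f)δ)/sin δ ≈ 0.920, b = sin(fδ)/sin δ ≈ 0.171.
p = a·p₁ + b·p₂ ≈ (0.744, -0.209, 0.635); φ = arcsin(p_z) ≈ 39.42°, λ = atan2(p_y, p_x) ≈ -15.72°.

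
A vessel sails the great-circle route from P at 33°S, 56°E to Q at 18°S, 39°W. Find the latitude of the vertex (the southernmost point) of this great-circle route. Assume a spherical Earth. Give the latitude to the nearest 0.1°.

≈ 37.0°S

The great circle lies in the plane with unit normal n̂ = (p₁ × p₂)/|p₁ × p₂|.
Here n̂_z ≈ -0.798; the vertex latitude is φ_max = arccos|n̂_z| ≈ 37.0°.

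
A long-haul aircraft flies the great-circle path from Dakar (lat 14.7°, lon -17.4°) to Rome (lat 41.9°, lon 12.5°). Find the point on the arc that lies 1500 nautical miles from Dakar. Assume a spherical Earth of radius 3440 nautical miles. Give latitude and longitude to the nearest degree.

Write both endpoints as unit vectors p₁, p₂ with components (cos φ cos λ, cos φ sin λ, sin φ).
The central angle between the endpoints is δ = arccos(p₁·p₂) ≈ 0.654 rad (37.5°). The total great-circle distance is δ·R ≈ 0.654 × 3440 ≈ 2250 nmi, so the target fraction is f = 1500/2250 ≈ 0.667.
Interpolate at f ≈ 0.667 with slerp weights a = sin((1−f)δ)/sin δ ≈ 0.356, b = sin(fδ)/sin δ ≈ 0.694.
p = a·p₁ + b·p₂ ≈ (0.833, 0.009, 0.554); φ = arcsin(p_z) ≈ 33.63°, λ = atan2(p_y, p_x) ≈ 0.62°.

≈ lat 34°, lon 1°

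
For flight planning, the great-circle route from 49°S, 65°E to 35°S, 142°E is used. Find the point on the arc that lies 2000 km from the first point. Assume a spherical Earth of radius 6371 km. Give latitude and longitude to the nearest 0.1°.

Convert each endpoint to a unit vector on the sphere (x = cos φ cos λ, y = cos φ sin λ, z = sin φ).
The central angle between the endpoints is δ = arccos(p₁·p₂) ≈ 0.984 rad (56.4°). The total great-circle distance is δ·R ≈ 0.984 × 6371 ≈ 6268 km, so the target fraction is f = 2000/6268 ≈ 0.319.
Interpolate at f ≈ 0.319 with slerp weights a = sin((1−f)δ)/sin δ ≈ 0.746, b = sin(fδ)/sin δ ≈ 0.371.
p = a·p₁ + b·p₂ ≈ (-0.033, 0.630, -0.776); φ = arcsin(p_z) ≈ -50.85°, λ = atan2(p_y, p_x) ≈ 92.96°.

≈ 50.9°S, 93.0°E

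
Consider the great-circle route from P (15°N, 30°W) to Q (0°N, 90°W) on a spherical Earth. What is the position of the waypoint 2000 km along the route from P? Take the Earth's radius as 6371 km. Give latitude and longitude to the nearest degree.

≈ (12°N, 48°W)

Write both endpoints as unit vectors p₁, p₂ with components (cos φ cos λ, cos φ sin λ, sin φ).
The central angle between the endpoints is δ = arccos(p₁·p₂) ≈ 1.067 rad (61.1°). The total great-circle distance is δ·R ≈ 1.067 × 6371 ≈ 6796 km, so the target fraction is f = 2000/6796 ≈ 0.294.
Interpolate at f ≈ 0.294 with slerp weights a = sin((1−f)δ)/sin δ ≈ 0.781, b = sin(fδ)/sin δ ≈ 0.353.
p = a·p₁ + b·p₂ ≈ (0.653, -0.730, 0.202); φ = arcsin(p_z) ≈ 11.66°, λ = atan2(p_y, p_x) ≈ -48.17°.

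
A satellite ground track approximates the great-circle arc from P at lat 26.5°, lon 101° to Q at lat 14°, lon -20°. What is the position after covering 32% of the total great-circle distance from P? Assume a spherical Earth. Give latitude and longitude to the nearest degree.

≈ lat 37°, lon 61°

Write both endpoints as unit vectors p₁, p₂ with components (cos φ cos λ, cos φ sin λ, sin φ).
The central angle between the endpoints is δ = arccos(p₁·p₂) ≈ 1.917 rad (109.8°).
Interpolate at f = 0.32 with slerp weights a = sin((1−f)δ)/sin δ ≈ 1.025, b = sin(fδ)/sin δ ≈ 0.612.
p = a·p₁ + b·p₂ ≈ (0.383, 0.698, 0.606); φ = arcsin(p_z) ≈ 37.27°, λ = atan2(p_y, p_x) ≈ 61.24°.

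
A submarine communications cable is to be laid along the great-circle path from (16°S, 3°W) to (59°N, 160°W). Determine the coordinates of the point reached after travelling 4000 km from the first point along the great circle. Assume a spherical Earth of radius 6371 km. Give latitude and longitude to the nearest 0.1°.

From cos δ = sin φ₁ sin φ₂ + cos φ₁ cos φ₂ cos Δλ, the central angle is δ ≈ 2.335 rad (133.8°). The total great-circle distance is δ·R ≈ 2.335 × 6371 ≈ 14877 km, so the target fraction is f = 4000/14877 ≈ 0.269.
Interpolate at f ≈ 0.269 with slerp weights a = sin((1−f)δ)/sin δ ≈ 1.372, b = sin(fδ)/sin δ ≈ 0.814.
p = a·p₁ + b·p₂ ≈ (0.924, -0.212, 0.319); φ = arcsin(p_z) ≈ 18.61°, λ = atan2(p_y, p_x) ≈ -12.95°.

≈ (18.6°N, 12.9°W)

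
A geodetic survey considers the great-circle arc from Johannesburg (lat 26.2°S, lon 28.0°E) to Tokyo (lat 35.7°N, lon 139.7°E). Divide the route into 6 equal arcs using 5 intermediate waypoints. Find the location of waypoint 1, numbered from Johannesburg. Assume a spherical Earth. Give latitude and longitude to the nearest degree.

≈ lat 16°S, lon 47°E

Convert each endpoint to a unit vector on the sphere (x = cos φ cos λ, y = cos φ sin λ, z = sin φ).
The central angle between the endpoints is δ = arccos(p₁·p₂) ≈ 2.126 rad (121.8°).
Interpolate at f = 1/6 with slerp weights a = sin((1−f)δ)/sin δ ≈ 1.153, b = sin(fδ)/sin δ ≈ 0.408.
p = a·p₁ + b·p₂ ≈ (0.661, 0.700, -0.271); φ = arcsin(p_z) ≈ -15.71°, λ = atan2(p_y, p_x) ≈ 46.66°.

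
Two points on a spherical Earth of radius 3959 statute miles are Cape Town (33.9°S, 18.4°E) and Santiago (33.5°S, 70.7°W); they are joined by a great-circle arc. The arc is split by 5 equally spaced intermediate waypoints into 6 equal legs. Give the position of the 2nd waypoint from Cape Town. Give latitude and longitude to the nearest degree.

Convert each endpoint to a unit vector on the sphere (x = cos φ cos λ, y = cos φ sin λ, z = sin φ).
The central angle between the endpoints is δ = arccos(p₁·p₂) ≈ 1.246 rad (71.4°).
Interpolate at f = 2/6 with slerp weights a = sin((1−f)δ)/sin δ ≈ 0.779, b = sin(fδ)/sin δ ≈ 0.426.
p = a·p₁ + b·p₂ ≈ (0.731, -0.131, -0.670); φ = arcsin(p_z) ≈ -42.04°, λ = atan2(p_y, p_x) ≈ -10.16°.

≈ 42°S, 10°W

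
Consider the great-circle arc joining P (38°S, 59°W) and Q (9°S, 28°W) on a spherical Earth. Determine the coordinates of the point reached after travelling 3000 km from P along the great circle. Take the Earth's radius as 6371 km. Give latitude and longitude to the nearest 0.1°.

≈ (19.2°S, 36.8°W)

From cos δ = sin φ₁ sin φ₂ + cos φ₁ cos φ₂ cos Δλ, the central angle is δ ≈ 0.702 rad (40.2°). The total great-circle distance is δ·R ≈ 0.702 × 6371 ≈ 4473 km, so the target fraction is f = 3000/4473 ≈ 0.671.
Interpolate at f ≈ 0.671 with slerp weights a = sin((1−f)δ)/sin δ ≈ 0.355, b = sin(fδ)/sin δ ≈ 0.702.
p = a·p₁ + b·p₂ ≈ (0.757, -0.565, -0.328); φ = arcsin(p_z) ≈ -19.17°, λ = atan2(p_y, p_x) ≈ -36.77°.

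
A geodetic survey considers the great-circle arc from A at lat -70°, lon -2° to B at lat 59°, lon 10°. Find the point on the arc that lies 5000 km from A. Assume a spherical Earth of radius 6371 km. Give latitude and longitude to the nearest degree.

≈ lat -25°, lon 4°

Write both endpoints as unit vectors p₁, p₂ with components (cos φ cos λ, cos φ sin λ, sin φ).
The central angle between the endpoints is δ = arccos(p₁·p₂) ≈ 2.256 rad (129.3°). The total great-circle distance is δ·R ≈ 2.256 × 6371 ≈ 14376 km, so the target fraction is f = 5000/14376 ≈ 0.348.
Interpolate at f ≈ 0.348 with slerp weights a = sin((1−f)δ)/sin δ ≈ 1.286, b = sin(fδ)/sin δ ≈ 0.913.
p = a·p₁ + b·p₂ ≈ (0.903, 0.066, -0.425); φ = arcsin(p_z) ≈ -25.18°, λ = atan2(p_y, p_x) ≈ 4.20°.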